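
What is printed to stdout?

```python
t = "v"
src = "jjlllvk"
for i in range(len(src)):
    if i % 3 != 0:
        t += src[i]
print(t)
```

i=0: skip
i=1: add 'j' → 'vj'
i=2: add 'l' → 'vjl'
i=3: skip
i=4: add 'l' → 'vjll'
i=5: add 'v' → 'vjllv'
i=6: skip

vjllv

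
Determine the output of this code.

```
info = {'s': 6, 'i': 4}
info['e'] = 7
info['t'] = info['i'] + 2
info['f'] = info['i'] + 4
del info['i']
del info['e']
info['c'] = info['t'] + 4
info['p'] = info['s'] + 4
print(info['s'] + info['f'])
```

14

info['e'] = 7 → {'s': 6, 'i': 4, 'e': 7}
info['t'] = info['i']+2 = 6 → {'s': 6, 'i': 4, 'e': 7, 't': 6}
info['f'] = info['i']+4 = 8 → {'s': 6, 'i': 4, 'e': 7, 't': 6, 'f': 8}
del 'i' → {'s': 6, 'e': 7, 't': 6, 'f': 8}
del 'e' → {'s': 6, 't': 6, 'f': 8}
info['c'] = info['t']+4 = 10 → {'s': 6, 't': 6, 'f': 8, 'c': 10}
info['p'] = info['s']+4 = 10 → {'s': 6, 't': 6, 'f': 8, 'c': 10, 'p': 10}
info['s']+info['f'] = 6+8 = 14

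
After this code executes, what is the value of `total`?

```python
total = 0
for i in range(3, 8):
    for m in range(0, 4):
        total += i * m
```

i=3,m=0: total = 0+0 = 0
i=3,m=1: total = 0+3 = 3
i=3,m=2: total = 3+6 = 9
i=3,m=3: total = 9+9 = 18
i=4,m=0: total = 18+0 = 18
i=4,m=1: total = 18+4 = 22
i=4,m=2: total = 22+8 = 30
i=4,m=3: total = 30+12 = 42
i=5,m=0: total = 42+0 = 42
i=5,m=1: total = 42+5 = 47
i=5,m=2: total = 47+10 = 57
i=5,m=3: total = 57+15 = 72
i=6,m=0: total = 72+0 = 72
i=6,m=1: total = 72+6 = 78
i=6,m=2: total = 78+12 = 90
i=6,m=3: total = 90+18 = 108
i=7,m=0: total = 108+0 = 108
i=7,m=1: total = 108+7 = 115
i=7,m=2: total = 115+14 = 129
i=7,m=3: total = 129+21 = 150

150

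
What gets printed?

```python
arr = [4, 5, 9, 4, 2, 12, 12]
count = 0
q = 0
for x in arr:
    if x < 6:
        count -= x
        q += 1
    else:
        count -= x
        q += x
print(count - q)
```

-85

x=4: <6, count = 0-4 = -4; q=1
x=5: <6, count = (-4)-5 = -9; q=2
x=9: not <6, count = (-9)-9 = -18; q=11
x=4: <6, count = (-18)-4 = -22; q=12
x=2: <6, count = (-22)-2 = -24; q=13
x=12: not <6, count = (-24)-12 = -36; q=25
x=12: not <6, count = (-36)-12 = -48; q=37
count-q = (-48)-37 = -85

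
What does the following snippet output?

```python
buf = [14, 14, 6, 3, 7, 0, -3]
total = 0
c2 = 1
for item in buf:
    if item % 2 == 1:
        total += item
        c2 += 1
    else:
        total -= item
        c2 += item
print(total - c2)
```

item=14: not odd, total = 0-14 = -14; c2=15
item=14: not odd, total = (-14)-14 = -28; c2=29
item=6: not odd, total = (-28)-6 = -34; c2=35
item=3: odd, total = (-34)+3 = -31; c2=36
item=7: odd, total = (-31)+7 = -24; c2=37
item=0: not odd, total = (-24)-0 = -24; c2=37
item=-3: odd, total = (-24)+(-3) = -27; c2=38
total-c2 = (-27)-38 = -65

-65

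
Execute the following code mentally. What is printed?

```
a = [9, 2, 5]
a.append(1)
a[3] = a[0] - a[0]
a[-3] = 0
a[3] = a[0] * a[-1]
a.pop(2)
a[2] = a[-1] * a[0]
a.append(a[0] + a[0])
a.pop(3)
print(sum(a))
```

append 1 → [9, 2, 5, 1]
a[3] = a[0]-a[0] = 9-9 = 0 → [9, 2, 5, 0]
a[-3] = 0 → [9, 0, 5, 0]
a[3] = a[0]*a[-1] = 9*0 = 0 → [9, 0, 5, 0]
pop(2) removes 5 → [9, 0, 0]
a[2] = a[-1]*a[0] = 0*9 = 0 → [9, 0, 0]
append a[0]+a[0] = 9+9 = 18 → [9, 0, 0, 18]
pop(3) removes 18 → [9, 0, 0]
sum = 9

9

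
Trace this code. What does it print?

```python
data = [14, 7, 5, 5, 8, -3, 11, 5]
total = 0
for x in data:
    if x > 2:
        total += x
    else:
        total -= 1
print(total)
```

54

x=14: >2, total = 0+14 = 14
x=7: >2, total = 14+7 = 21
x=5: >2, total = 21+5 = 26
x=5: >2, total = 26+5 = 31
x=8: >2, total = 31+8 = 39
x=-3: not >2, total = 39-1 = 38
x=11: >2, total = 38+11 = 49
x=5: >2, total = 49+5 = 54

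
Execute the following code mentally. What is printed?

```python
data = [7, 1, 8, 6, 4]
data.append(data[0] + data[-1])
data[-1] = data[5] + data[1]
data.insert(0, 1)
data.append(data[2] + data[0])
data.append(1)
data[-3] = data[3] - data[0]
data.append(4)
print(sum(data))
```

append data[0]+data[-1] = 7+4 = 11 → [7, 1, 8, 6, 4, 11]
data[-1] = data[5]+data[1] = 11+1 = 12 → [7, 1, 8, 6, 4, 12]
insert 1 at 0 → [1, 7, 1, 8, 6, 4, 12]
append data[2]+data[0] = 1+1 = 2 → [1, 7, 1, 8, 6, 4, 12, 2]
append 1 → [1, 7, 1, 8, 6, 4, 12, 2, 1]
data[-3] = data[3]-data[0] = 8-1 = 7 → [1, 7, 1, 8, 6, 4, 7, 2, 1]
append 4 → [1, 7, 1, 8, 6, 4, 7, 2, 1, 4]
sum = 41

41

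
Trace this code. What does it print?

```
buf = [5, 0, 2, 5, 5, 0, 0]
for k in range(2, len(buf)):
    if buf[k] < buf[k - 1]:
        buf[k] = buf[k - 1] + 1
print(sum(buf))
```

k=2: 2>=0, unchanged → [5, 0, 2, 5, 5, 0, 0]
k=3: 5>=2, unchanged → [5, 0, 2, 5, 5, 0, 0]
k=4: 5>=5, unchanged → [5, 0, 2, 5, 5, 0, 0]
k=5: 0<5, buf[5] = 5+1 = 6 → [5, 0, 2, 5, 5, 6, 0]
k=6: 0<6, buf[6] = 6+1 = 7 → [5, 0, 2, 5, 5, 6, 7]
sum = 30

30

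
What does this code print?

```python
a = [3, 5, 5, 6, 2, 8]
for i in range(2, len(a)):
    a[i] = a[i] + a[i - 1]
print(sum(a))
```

78

i=2: a[2] = 5+5 = 10 → [3, 5, 10, 6, 2, 8]
i=3: a[3] = 6+10 = 16 → [3, 5, 10, 16, 2, 8]
i=4: a[4] = 2+16 = 18 → [3, 5, 10, 16, 18, 8]
i=5: a[5] = 8+18 = 26 → [3, 5, 10, 16, 18, 26]
sum = 78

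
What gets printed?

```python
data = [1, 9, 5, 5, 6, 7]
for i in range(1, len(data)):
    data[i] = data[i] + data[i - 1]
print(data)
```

i=1: data[1] = 9+1 = 10 → [1, 10, 5, 5, 6, 7]
i=2: data[2] = 5+10 = 15 → [1, 10, 15, 5, 6, 7]
i=3: data[3] = 5+15 = 20 → [1, 10, 15, 20, 6, 7]
i=4: data[4] = 6+20 = 26 → [1, 10, 15, 20, 26, 7]
i=5: data[5] = 7+26 = 33 → [1, 10, 15, 20, 26, 33]

[1, 10, 15, 20, 26, 33]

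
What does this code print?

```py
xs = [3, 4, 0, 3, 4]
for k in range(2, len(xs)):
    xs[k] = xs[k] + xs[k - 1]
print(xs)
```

[3, 4, 4, 7, 11]

k=2: xs[2] = 0+4 = 4 → [3, 4, 4, 3, 4]
k=3: xs[3] = 3+4 = 7 → [3, 4, 4, 7, 4]
k=4: xs[4] = 4+7 = 11 → [3, 4, 4, 7, 11]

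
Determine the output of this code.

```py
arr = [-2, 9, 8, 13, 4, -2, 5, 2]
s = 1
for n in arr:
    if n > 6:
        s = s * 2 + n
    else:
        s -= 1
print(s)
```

n=-2: not >6, s = 1-1 = 0
n=9: >6, s = 0*2+9 = 9
n=8: >6, s = 9*2+8 = 26
n=13: >6, s = 26*2+13 = 65
n=4: not >6, s = 65-1 = 64
n=-2: not >6, s = 64-1 = 63
n=5: not >6, s = 63-1 = 62
n=2: not >6, s = 62-1 = 61

61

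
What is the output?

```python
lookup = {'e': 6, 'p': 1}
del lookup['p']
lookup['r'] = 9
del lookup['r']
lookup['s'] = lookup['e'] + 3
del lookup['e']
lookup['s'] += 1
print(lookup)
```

del 'p' → {'e': 6}
lookup['r'] = 9 → {'e': 6, 'r': 9}
del 'r' → {'e': 6}
lookup['s'] = lookup['e']+3 = 9 → {'e': 6, 's': 9}
del 'e' → {'s': 9}
lookup['s'] = 9+1 = 10 → {'s': 10}

{'s': 10}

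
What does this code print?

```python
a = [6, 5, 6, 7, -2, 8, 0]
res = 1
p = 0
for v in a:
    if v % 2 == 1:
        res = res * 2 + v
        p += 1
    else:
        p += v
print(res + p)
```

41

v=6: not odd; p=6
v=5: odd, res = 1*2+5 = 7; p=7
v=6: not odd; p=13
v=7: odd, res = 7*2+7 = 21; p=14
v=-2: not odd; p=12
v=8: not odd; p=20
v=0: not odd; p=20
res+p = 21+20 = 41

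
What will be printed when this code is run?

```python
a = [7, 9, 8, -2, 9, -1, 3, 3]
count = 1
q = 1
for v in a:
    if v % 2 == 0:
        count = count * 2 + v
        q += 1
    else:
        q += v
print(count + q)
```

v=7: not even; q=8
v=9: not even; q=17
v=8: even, count = 1*2+8 = 10; q=18
v=-2: even, count = 10*2+(-2) = 18; q=19
v=9: not even; q=28
v=-1: not even; q=27
v=3: not even; q=30
v=3: not even; q=33
count+q = 18+33 = 51

51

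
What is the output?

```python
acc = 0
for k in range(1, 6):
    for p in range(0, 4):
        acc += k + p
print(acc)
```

90

k=1,p=0: acc = 0+1 = 1
k=1,p=1: acc = 1+2 = 3
k=1,p=2: acc = 3+3 = 6
k=1,p=3: acc = 6+4 = 10
k=2,p=0: acc = 10+2 = 12
k=2,p=1: acc = 12+3 = 15
k=2,p=2: acc = 15+4 = 19
k=2,p=3: acc = 19+5 = 24
k=3,p=0: acc = 24+3 = 27
k=3,p=1: acc = 27+4 = 31
k=3,p=2: acc = 31+5 = 36
k=3,p=3: acc = 36+6 = 42
k=4,p=0: acc = 42+4 = 46
k=4,p=1: acc = 46+5 = 51
k=4,p=2: acc = 51+6 = 57
k=4,p=3: acc = 57+7 = 64
k=5,p=0: acc = 64+5 = 69
k=5,p=1: acc = 69+6 = 75
k=5,p=2: acc = 75+7 = 82
k=5,p=3: acc = 82+8 = 90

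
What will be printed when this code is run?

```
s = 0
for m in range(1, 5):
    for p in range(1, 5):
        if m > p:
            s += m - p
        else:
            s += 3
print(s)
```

m=1,p=1: not 1>1, s = 0+3 = 3
m=1,p=2: not 1>2, s = 3+3 = 6
m=1,p=3: not 1>3, s = 6+3 = 9
m=1,p=4: not 1>4, s = 9+3 = 12
m=2,p=1: 2>1, s = 12+1 = 13
m=2,p=2: not 2>2, s = 13+3 = 16
m=2,p=3: not 2>3, s = 16+3 = 19
m=2,p=4: not 2>4, s = 19+3 = 22
m=3,p=1: 3>1, s = 22+2 = 24
m=3,p=2: 3>2, s = 24+1 = 25
m=3,p=3: not 3>3, s = 25+3 = 28
m=3,p=4: not 3>4, s = 28+3 = 31
m=4,p=1: 4>1, s = 31+3 = 34
m=4,p=2: 4>2, s = 34+2 = 36
m=4,p=3: 4>3, s = 36+1 = 37
m=4,p=4: not 4>4, s = 37+3 = 40

40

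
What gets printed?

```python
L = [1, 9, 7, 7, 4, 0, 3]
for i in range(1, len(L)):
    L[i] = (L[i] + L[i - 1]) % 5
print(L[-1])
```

i=1: L[1] = (9+1)%5 = 0 → [1, 0, 7, 7, 4, 0, 3]
i=2: L[2] = (7+0)%5 = 2 → [1, 0, 2, 7, 4, 0, 3]
i=3: L[3] = (7+2)%5 = 4 → [1, 0, 2, 4, 4, 0, 3]
i=4: L[4] = (4+4)%5 = 3 → [1, 0, 2, 4, 3, 0, 3]
i=5: L[5] = (0+3)%5 = 3 → [1, 0, 2, 4, 3, 3, 3]
i=6: L[6] = (3+3)%5 = 1 → [1, 0, 2, 4, 3, 3, 1]

1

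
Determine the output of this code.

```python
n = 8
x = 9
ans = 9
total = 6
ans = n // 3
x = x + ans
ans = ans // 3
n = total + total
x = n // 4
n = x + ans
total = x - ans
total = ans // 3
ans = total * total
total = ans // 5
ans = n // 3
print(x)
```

ans = 8//3 = 2
x = 9+2 = 11
ans = 2//3 = 0
n = 6+6 = 12
x = 12//4 = 3
n = 3+0 = 3
total = 3-0 = 3
total = 0//3 = 0
ans = 0*0 = 0
total = 0//5 = 0
ans = 3//3 = 1

3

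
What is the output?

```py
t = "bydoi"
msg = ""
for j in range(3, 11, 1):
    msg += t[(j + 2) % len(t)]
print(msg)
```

j=3: add t[0]='b' → 'b'
j=4: add t[1]='y' → 'by'
j=5: add t[2]='d' → 'byd'
j=6: add t[3]='o' → 'bydo'
j=7: add t[4]='i' → 'bydoi'
j=8: add t[0]='b' → 'bydoib'
j=9: add t[1]='y' → 'bydoiby'
j=10: add t[2]='d' → 'bydoibyd'

bydoibyd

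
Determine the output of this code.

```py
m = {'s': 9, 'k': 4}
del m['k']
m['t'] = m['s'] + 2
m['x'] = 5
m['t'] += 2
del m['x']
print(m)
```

del 'k' → {'s': 9}
m['t'] = m['s']+2 = 11 → {'s': 9, 't': 11}
m['x'] = 5 → {'s': 9, 't': 11, 'x': 5}
m['t'] = 11+2 = 13 → {'s': 9, 't': 13, 'x': 5}
del 'x' → {'s': 9, 't': 13}

{'s': 9, 't': 13}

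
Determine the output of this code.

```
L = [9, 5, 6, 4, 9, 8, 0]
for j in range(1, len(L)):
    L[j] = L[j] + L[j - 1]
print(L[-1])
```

j=1: L[1] = 5+9 = 14 → [9, 14, 6, 4, 9, 8, 0]
j=2: L[2] = 6+14 = 20 → [9, 14, 20, 4, 9, 8, 0]
j=3: L[3] = 4+20 = 24 → [9, 14, 20, 24, 9, 8, 0]
j=4: L[4] = 9+24 = 33 → [9, 14, 20, 24, 33, 8, 0]
j=5: L[5] = 8+33 = 41 → [9, 14, 20, 24, 33, 41, 0]
j=6: L[6] = 0+41 = 41 → [9, 14, 20, 24, 33, 41, 41]

41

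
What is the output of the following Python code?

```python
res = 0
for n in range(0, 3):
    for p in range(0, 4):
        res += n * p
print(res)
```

n=0,p=0: res = 0+0 = 0
n=0,p=1: res = 0+0 = 0
n=0,p=2: res = 0+0 = 0
n=0,p=3: res = 0+0 = 0
n=1,p=0: res = 0+0 = 0
n=1,p=1: res = 0+1 = 1
n=1,p=2: res = 1+2 = 3
n=1,p=3: res = 3+3 = 6
n=2,p=0: res = 6+0 = 6
n=2,p=1: res = 6+2 = 8
n=2,p=2: res = 8+4 = 12
n=2,p=3: res = 12+6 = 18

18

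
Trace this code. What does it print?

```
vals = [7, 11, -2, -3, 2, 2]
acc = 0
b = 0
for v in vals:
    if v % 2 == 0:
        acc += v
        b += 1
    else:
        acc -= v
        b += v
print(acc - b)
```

-31

v=7: not even, acc = 0-7 = -7; b=7
v=11: not even, acc = (-7)-11 = -18; b=18
v=-2: even, acc = (-18)+(-2) = -20; b=19
v=-3: not even, acc = (-20)-(-3) = -17; b=16
v=2: even, acc = (-17)+2 = -15; b=17
v=2: even, acc = (-15)+2 = -13; b=18
acc-b = (-13)-18 = -31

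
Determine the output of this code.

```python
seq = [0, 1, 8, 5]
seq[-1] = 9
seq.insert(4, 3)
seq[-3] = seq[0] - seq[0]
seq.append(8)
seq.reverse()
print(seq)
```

[8, 3, 9, 0, 1, 0]

seq[-1] = 9 → [0, 1, 8, 9]
insert 3 at 4 → [0, 1, 8, 9, 3]
seq[-3] = seq[0]-seq[0] = 0-0 = 0 → [0, 1, 0, 9, 3]
append 8 → [0, 1, 0, 9, 3, 8]
reverse → [8, 3, 9, 0, 1, 0]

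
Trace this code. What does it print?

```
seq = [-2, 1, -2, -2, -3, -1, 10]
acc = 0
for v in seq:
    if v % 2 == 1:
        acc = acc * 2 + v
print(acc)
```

-3

v=-2: not odd
v=1: odd, acc = 0*2+1 = 1
v=-2: not odd
v=-2: not odd
v=-3: odd, acc = 1*2+(-3) = -1
v=-1: odd, acc = (-1)*2+(-1) = -3
v=10: not odd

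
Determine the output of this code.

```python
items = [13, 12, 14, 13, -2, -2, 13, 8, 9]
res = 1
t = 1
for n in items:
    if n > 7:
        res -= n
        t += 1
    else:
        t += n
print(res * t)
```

n=13: >7, res = 1-13 = -12; t=2
n=12: >7, res = (-12)-12 = -24; t=3
n=14: >7, res = (-24)-14 = -38; t=4
n=13: >7, res = (-38)-13 = -51; t=5
n=-2: not >7; t=3
n=-2: not >7; t=1
n=13: >7, res = (-51)-13 = -64; t=2
n=8: >7, res = (-64)-8 = -72; t=3
n=9: >7, res = (-72)-9 = -81; t=4
res*t = (-81)*4 = -324

-324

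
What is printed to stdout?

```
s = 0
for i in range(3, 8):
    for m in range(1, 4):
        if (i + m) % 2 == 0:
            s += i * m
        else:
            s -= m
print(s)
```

66

i=3,m=1: even sum, s = 0+3 = 3
i=3,m=2: odd sum, s = 3-2 = 1
i=3,m=3: even sum, s = 1+9 = 10
i=4,m=1: odd sum, s = 10-1 = 9
i=4,m=2: even sum, s = 9+8 = 17
i=4,m=3: odd sum, s = 17-3 = 14
i=5,m=1: even sum, s = 14+5 = 19
i=5,m=2: odd sum, s = 19-2 = 17
i=5,m=3: even sum, s = 17+15 = 32
i=6,m=1: odd sum, s = 32-1 = 31
i=6,m=2: even sum, s = 31+12 = 43
i=6,m=3: odd sum, s = 43-3 = 40
i=7,m=1: even sum, s = 40+7 = 47
i=7,m=2: odd sum, s = 47-2 = 45
i=7,m=3: even sum, s = 45+21 = 66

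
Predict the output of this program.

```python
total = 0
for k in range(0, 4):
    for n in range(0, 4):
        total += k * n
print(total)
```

36

k=0,n=0: total = 0+0 = 0
k=0,n=1: total = 0+0 = 0
k=0,n=2: total = 0+0 = 0
k=0,n=3: total = 0+0 = 0
k=1,n=0: total = 0+0 = 0
k=1,n=1: total = 0+1 = 1
k=1,n=2: total = 1+2 = 3
k=1,n=3: total = 3+3 = 6
k=2,n=0: total = 6+0 = 6
k=2,n=1: total = 6+2 = 8
k=2,n=2: total = 8+4 = 12
k=2,n=3: total = 12+6 = 18
k=3,n=0: total = 18+0 = 18
k=3,n=1: total = 18+3 = 21
k=3,n=2: total = 21+6 = 27
k=3,n=3: total = 27+9 = 36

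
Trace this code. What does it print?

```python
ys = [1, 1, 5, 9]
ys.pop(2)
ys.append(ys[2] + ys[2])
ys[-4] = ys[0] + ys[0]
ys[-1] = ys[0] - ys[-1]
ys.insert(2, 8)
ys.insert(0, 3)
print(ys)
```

pop(2) removes 5 → [1, 1, 9]
append ys[2]+ys[2] = 9+9 = 18 → [1, 1, 9, 18]
ys[-4] = ys[0]+ys[0] = 1+1 = 2 → [2, 1, 9, 18]
ys[-1] = ys[0]-ys[-1] = 2-18 = -16 → [2, 1, 9, -16]
insert 8 at 2 → [2, 1, 8, 9, -16]
insert 3 at 0 → [3, 2, 1, 8, 9, -16]

[3, 2, 1, 8, 9, -16]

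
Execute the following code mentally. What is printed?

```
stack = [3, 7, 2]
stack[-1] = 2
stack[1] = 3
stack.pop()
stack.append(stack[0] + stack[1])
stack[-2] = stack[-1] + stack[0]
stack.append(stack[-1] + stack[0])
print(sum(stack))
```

stack[-1] = 2 → [3, 7, 2]
stack[1] = 3 → [3, 3, 2]
pop() removes 2 → [3, 3]
append stack[0]+stack[1] = 3+3 = 6 → [3, 3, 6]
stack[-2] = stack[-1]+stack[0] = 6+3 = 9 → [3, 9, 6]
append stack[-1]+stack[0] = 6+3 = 9 → [3, 9, 6, 9]
sum = 27

27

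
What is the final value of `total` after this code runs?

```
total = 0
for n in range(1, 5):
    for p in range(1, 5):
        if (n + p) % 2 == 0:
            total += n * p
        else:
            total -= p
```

n=1,p=1: even sum, total = 0+1 = 1
n=1,p=2: odd sum, total = 1-2 = -1
n=1,p=3: even sum, total = (-1)+3 = 2
n=1,p=4: odd sum, total = 2-4 = -2
n=2,p=1: odd sum, total = (-2)-1 = -3
n=2,p=2: even sum, total = (-3)+4 = 1
n=2,p=3: odd sum, total = 1-3 = -2
n=2,p=4: even sum, total = (-2)+8 = 6
n=3,p=1: even sum, total = 6+3 = 9
n=3,p=2: odd sum, total = 9-2 = 7
n=3,p=3: even sum, total = 7+9 = 16
n=3,p=4: odd sum, total = 16-4 = 12
n=4,p=1: odd sum, total = 12-1 = 11
n=4,p=2: even sum, total = 11+8 = 19
n=4,p=3: odd sum, total = 19-3 = 16
n=4,p=4: even sum, total = 16+16 = 32

32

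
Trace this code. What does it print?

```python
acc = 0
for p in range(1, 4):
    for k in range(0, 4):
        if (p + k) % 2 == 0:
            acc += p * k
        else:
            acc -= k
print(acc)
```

p=1,k=0: odd sum, acc = 0-0 = 0
p=1,k=1: even sum, acc = 0+1 = 1
p=1,k=2: odd sum, acc = 1-2 = -1
p=1,k=3: even sum, acc = (-1)+3 = 2
p=2,k=0: even sum, acc = 2+0 = 2
p=2,k=1: odd sum, acc = 2-1 = 1
p=2,k=2: even sum, acc = 1+4 = 5
p=2,k=3: odd sum, acc = 5-3 = 2
p=3,k=0: odd sum, acc = 2-0 = 2
p=3,k=1: even sum, acc = 2+3 = 5
p=3,k=2: odd sum, acc = 5-2 = 3
p=3,k=3: even sum, acc = 3+9 = 12

12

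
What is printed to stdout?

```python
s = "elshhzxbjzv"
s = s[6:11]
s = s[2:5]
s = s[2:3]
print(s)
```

slice [6:11] → 'xbjzv'
slice [2:5] → 'jzv'
slice [2:3] → 'v'

v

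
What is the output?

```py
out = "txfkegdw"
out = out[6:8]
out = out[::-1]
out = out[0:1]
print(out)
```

slice [6:8] → 'dw'
reverse → 'wd'
slice [0:1] → 'w'

w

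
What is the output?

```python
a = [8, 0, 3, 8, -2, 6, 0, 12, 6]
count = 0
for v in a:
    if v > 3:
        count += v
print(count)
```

40

v=8: >3, count = 0+8 = 8
v=0: not >3
v=3: not >3
v=8: >3, count = 8+8 = 16
v=-2: not >3
v=6: >3, count = 16+6 = 22
v=0: not >3
v=12: >3, count = 22+12 = 34
v=6: >3, count = 34+6 = 40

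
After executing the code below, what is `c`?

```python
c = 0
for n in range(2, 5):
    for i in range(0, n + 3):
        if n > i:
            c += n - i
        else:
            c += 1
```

28

n=2,i=0: 2>0, c = 0+2 = 2
n=2,i=1: 2>1, c = 2+1 = 3
n=2,i=2: not 2>2, c = 3+1 = 4
n=2,i=3: not 2>3, c = 4+1 = 5
n=2,i=4: not 2>4, c = 5+1 = 6
n=3,i=0: 3>0, c = 6+3 = 9
n=3,i=1: 3>1, c = 9+2 = 11
n=3,i=2: 3>2, c = 11+1 = 12
n=3,i=3: not 3>3, c = 12+1 = 13
n=3,i=4: not 3>4, c = 13+1 = 14
n=3,i=5: not 3>5, c = 14+1 = 15
n=4,i=0: 4>0, c = 15+4 = 19
n=4,i=1: 4>1, c = 19+3 = 22
n=4,i=2: 4>2, c = 22+2 = 24
n=4,i=3: 4>3, c = 24+1 = 25
n=4,i=4: not 4>4, c = 25+1 = 26
n=4,i=5: not 4>5, c = 26+1 = 27
n=4,i=6: not 4>6, c = 27+1 = 28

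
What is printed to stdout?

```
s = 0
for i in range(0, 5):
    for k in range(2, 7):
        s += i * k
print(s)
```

200

i=0,k=2: s = 0+0 = 0
i=0,k=3: s = 0+0 = 0
i=0,k=4: s = 0+0 = 0
i=0,k=5: s = 0+0 = 0
i=0,k=6: s = 0+0 = 0
i=1,k=2: s = 0+2 = 2
i=1,k=3: s = 2+3 = 5
i=1,k=4: s = 5+4 = 9
i=1,k=5: s = 9+5 = 14
i=1,k=6: s = 14+6 = 20
i=2,k=2: s = 20+4 = 24
i=2,k=3: s = 24+6 = 30
i=2,k=4: s = 30+8 = 38
i=2,k=5: s = 38+10 = 48
i=2,k=6: s = 48+12 = 60
i=3,k=2: s = 60+6 = 66
i=3,k=3: s = 66+9 = 75
i=3,k=4: s = 75+12 = 87
i=3,k=5: s = 87+15 = 102
i=3,k=6: s = 102+18 = 120
i=4,k=2: s = 120+8 = 128
i=4,k=3: s = 128+12 = 140
i=4,k=4: s = 140+16 = 156
i=4,k=5: s = 156+20 = 176
i=4,k=6: s = 176+24 = 200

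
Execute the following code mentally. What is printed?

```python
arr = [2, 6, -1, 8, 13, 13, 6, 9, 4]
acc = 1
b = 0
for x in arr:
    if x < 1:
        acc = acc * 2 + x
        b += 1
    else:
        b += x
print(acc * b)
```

x=2: not <1; b=2
x=6: not <1; b=8
x=-1: <1, acc = 1*2+(-1) = 1; b=9
x=8: not <1; b=17
x=13: not <1; b=30
x=13: not <1; b=43
x=6: not <1; b=49
x=9: not <1; b=58
x=4: not <1; b=62
acc*b = 1*62 = 62

62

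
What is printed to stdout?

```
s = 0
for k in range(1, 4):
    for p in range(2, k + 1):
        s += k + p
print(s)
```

k=2,p=2: s = 0+4 = 4
k=3,p=2: s = 4+5 = 9
k=3,p=3: s = 9+6 = 15

15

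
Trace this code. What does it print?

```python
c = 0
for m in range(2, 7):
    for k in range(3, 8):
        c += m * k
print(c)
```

m=2,k=3: c = 0+6 = 6
m=2,k=4: c = 6+8 = 14
m=2,k=5: c = 14+10 = 24
m=2,k=6: c = 24+12 = 36
m=2,k=7: c = 36+14 = 50
m=3,k=3: c = 50+9 = 59
m=3,k=4: c = 59+12 = 71
m=3,k=5: c = 71+15 = 86
m=3,k=6: c = 86+18 = 104
m=3,k=7: c = 104+21 = 125
m=4,k=3: c = 125+12 = 137
m=4,k=4: c = 137+16 = 153
m=4,k=5: c = 153+20 = 173
m=4,k=6: c = 173+24 = 197
m=4,k=7: c = 197+28 = 225
m=5,k=3: c = 225+15 = 240
m=5,k=4: c = 240+20 = 260
m=5,k=5: c = 260+25 = 285
m=5,k=6: c = 285+30 = 315
m=5,k=7: c = 315+35 = 350
m=6,k=3: c = 350+18 = 368
m=6,k=4: c = 368+24 = 392
m=6,k=5: c = 392+30 = 422
m=6,k=6: c = 422+36 = 458
m=6,k=7: c = 458+42 = 500

500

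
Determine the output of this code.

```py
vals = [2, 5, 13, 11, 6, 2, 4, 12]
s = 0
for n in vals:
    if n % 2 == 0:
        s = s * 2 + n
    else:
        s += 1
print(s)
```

156

n=2: even, s = 0*2+2 = 2
n=5: not even, s = 2+1 = 3
n=13: not even, s = 3+1 = 4
n=11: not even, s = 4+1 = 5
n=6: even, s = 5*2+6 = 16
n=2: even, s = 16*2+2 = 34
n=4: even, s = 34*2+4 = 72
n=12: even, s = 72*2+12 = 156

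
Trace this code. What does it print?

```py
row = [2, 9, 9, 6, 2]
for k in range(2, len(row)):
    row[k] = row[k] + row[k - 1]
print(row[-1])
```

k=2: row[2] = 9+9 = 18 → [2, 9, 18, 6, 2]
k=3: row[3] = 6+18 = 24 → [2, 9, 18, 24, 2]
k=4: row[4] = 2+24 = 26 → [2, 9, 18, 24, 26]

26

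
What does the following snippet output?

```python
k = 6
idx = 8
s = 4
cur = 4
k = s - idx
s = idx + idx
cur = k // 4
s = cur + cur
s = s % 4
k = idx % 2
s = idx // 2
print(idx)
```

k = 4-8 = -4
s = 8+8 = 16
cur = (-4)//4 = -1
s = (-1)+(-1) = -2
s = (-2)%4 = 2
k = 8%2 = 0
s = 8//2 = 4

8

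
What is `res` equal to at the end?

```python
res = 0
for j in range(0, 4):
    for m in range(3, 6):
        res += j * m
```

j=0,m=3: res = 0+0 = 0
j=0,m=4: res = 0+0 = 0
j=0,m=5: res = 0+0 = 0
j=1,m=3: res = 0+3 = 3
j=1,m=4: res = 3+4 = 7
j=1,m=5: res = 7+5 = 12
j=2,m=3: res = 12+6 = 18
j=2,m=4: res = 18+8 = 26
j=2,m=5: res = 26+10 = 36
j=3,m=3: res = 36+9 = 45
j=3,m=4: res = 45+12 = 57
j=3,m=5: res = 57+15 = 72

72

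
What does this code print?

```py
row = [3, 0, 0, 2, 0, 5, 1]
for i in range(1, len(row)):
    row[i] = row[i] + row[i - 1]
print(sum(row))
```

i=1: row[1] = 0+3 = 3 → [3, 3, 0, 2, 0, 5, 1]
i=2: row[2] = 0+3 = 3 → [3, 3, 3, 2, 0, 5, 1]
i=3: row[3] = 2+3 = 5 → [3, 3, 3, 5, 0, 5, 1]
i=4: row[4] = 0+5 = 5 → [3, 3, 3, 5, 5, 5, 1]
i=5: row[5] = 5+5 = 10 → [3, 3, 3, 5, 5, 10, 1]
i=6: row[6] = 1+10 = 11 → [3, 3, 3, 5, 5, 10, 11]
sum = 40

40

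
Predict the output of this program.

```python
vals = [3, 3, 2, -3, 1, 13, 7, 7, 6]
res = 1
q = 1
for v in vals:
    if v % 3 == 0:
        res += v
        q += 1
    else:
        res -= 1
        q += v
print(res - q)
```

-30

v=3: %3==0, res = 1+3 = 4; q=2
v=3: %3==0, res = 4+3 = 7; q=3
v=2: not %3==0, res = 7-1 = 6; q=5
v=-3: %3==0, res = 6+(-3) = 3; q=6
v=1: not %3==0, res = 3-1 = 2; q=7
v=13: not %3==0, res = 2-1 = 1; q=20
v=7: not %3==0, res = 1-1 = 0; q=27
v=7: not %3==0, res = 0-1 = -1; q=34
v=6: %3==0, res = (-1)+6 = 5; q=35
res-q = 5-35 = -30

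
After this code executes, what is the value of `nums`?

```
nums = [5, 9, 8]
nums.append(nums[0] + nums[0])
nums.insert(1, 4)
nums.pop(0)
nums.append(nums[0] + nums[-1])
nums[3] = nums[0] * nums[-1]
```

[4, 9, 8, 56, 14]

append nums[0]+nums[0] = 5+5 = 10 → [5, 9, 8, 10]
insert 4 at 1 → [5, 4, 9, 8, 10]
pop(0) removes 5 → [4, 9, 8, 10]
append nums[0]+nums[-1] = 4+10 = 14 → [4, 9, 8, 10, 14]
nums[3] = nums[0]*nums[-1] = 4*14 = 56 → [4, 9, 8, 56, 14]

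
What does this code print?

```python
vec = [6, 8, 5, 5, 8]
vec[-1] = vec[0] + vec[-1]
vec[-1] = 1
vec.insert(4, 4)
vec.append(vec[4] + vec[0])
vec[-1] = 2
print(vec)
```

vec[-1] = vec[0]+vec[-1] = 6+8 = 14 → [6, 8, 5, 5, 14]
vec[-1] = 1 → [6, 8, 5, 5, 1]
insert 4 at 4 → [6, 8, 5, 5, 4, 1]
append vec[4]+vec[0] = 4+6 = 10 → [6, 8, 5, 5, 4, 1, 10]
vec[-1] = 2 → [6, 8, 5, 5, 4, 1, 2]

[6, 8, 5, 5, 4, 1, 2]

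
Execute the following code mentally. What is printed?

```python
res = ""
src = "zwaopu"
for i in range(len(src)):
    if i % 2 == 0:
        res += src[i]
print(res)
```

i=0: add 'z' → 'z'
i=1: skip
i=2: add 'a' → 'za'
i=3: skip
i=4: add 'p' → 'zap'
i=5: skip

zap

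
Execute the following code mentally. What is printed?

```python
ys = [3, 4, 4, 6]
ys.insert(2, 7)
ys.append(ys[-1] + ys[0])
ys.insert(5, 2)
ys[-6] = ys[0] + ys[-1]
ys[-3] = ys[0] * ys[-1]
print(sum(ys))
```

insert 7 at 2 → [3, 4, 7, 4, 6]
append ys[-1]+ys[0] = 6+3 = 9 → [3, 4, 7, 4, 6, 9]
insert 2 at 5 → [3, 4, 7, 4, 6, 2, 9]
ys[-6] = ys[0]+ys[-1] = 3+9 = 12 → [3, 12, 7, 4, 6, 2, 9]
ys[-3] = ys[0]*ys[-1] = 3*9 = 27 → [3, 12, 7, 4, 27, 2, 9]
sum = 64

64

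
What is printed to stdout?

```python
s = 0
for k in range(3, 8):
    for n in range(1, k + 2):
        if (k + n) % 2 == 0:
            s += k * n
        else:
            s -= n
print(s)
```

202

k=3,n=1: even sum, s = 0+3 = 3
k=3,n=2: odd sum, s = 3-2 = 1
k=3,n=3: even sum, s = 1+9 = 10
k=3,n=4: odd sum, s = 10-4 = 6
k=4,n=1: odd sum, s = 6-1 = 5
k=4,n=2: even sum, s = 5+8 = 13
k=4,n=3: odd sum, s = 13-3 = 10
k=4,n=4: even sum, s = 10+16 = 26
k=4,n=5: odd sum, s = 26-5 = 21
k=5,n=1: even sum, s = 21+5 = 26
k=5,n=2: odd sum, s = 26-2 = 24
k=5,n=3: even sum, s = 24+15 = 39
k=5,n=4: odd sum, s = 39-4 = 35
k=5,n=5: even sum, s = 35+25 = 60
k=5,n=6: odd sum, s = 60-6 = 54
k=6,n=1: odd sum, s = 54-1 = 53
k=6,n=2: even sum, s = 53+12 = 65
k=6,n=3: odd sum, s = 65-3 = 62
k=6,n=4: even sum, s = 62+24 = 86
k=6,n=5: odd sum, s = 86-5 = 81
k=6,n=6: even sum, s = 81+36 = 117
k=6,n=7: odd sum, s = 117-7 = 110
k=7,n=1: even sum, s = 110+7 = 117
k=7,n=2: odd sum, s = 117-2 = 115
k=7,n=3: even sum, s = 115+21 = 136
k=7,n=4: odd sum, s = 136-4 = 132
k=7,n=5: even sum, s = 132+35 = 167
k=7,n=6: odd sum, s = 167-6 = 161
k=7,n=7: even sum, s = 161+49 = 210
k=7,n=8: odd sum, s = 210-8 = 202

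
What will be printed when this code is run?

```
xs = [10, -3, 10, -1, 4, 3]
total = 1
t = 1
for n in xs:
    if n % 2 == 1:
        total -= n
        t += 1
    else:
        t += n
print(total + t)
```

n=10: not odd; t=11
n=-3: odd, total = 1-(-3) = 4; t=12
n=10: not odd; t=22
n=-1: odd, total = 4-(-1) = 5; t=23
n=4: not odd; t=27
n=3: odd, total = 5-3 = 2; t=28
total+t = 2+28 = 30

30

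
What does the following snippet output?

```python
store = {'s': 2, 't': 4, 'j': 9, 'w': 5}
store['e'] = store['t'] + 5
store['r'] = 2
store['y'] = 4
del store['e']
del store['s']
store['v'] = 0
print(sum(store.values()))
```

store['e'] = store['t']+5 = 9 → {'s': 2, 't': 4, 'j': 9, 'w': 5, 'e': 9}
store['r'] = 2 → {'s': 2, 't': 4, 'j': 9, 'w': 5, 'e': 9, 'r': 2}
store['y'] = 4 → {'s': 2, 't': 4, 'j': 9, 'w': 5, 'e': 9, 'r': 2, 'y': 4}
del 'e' → {'s': 2, 't': 4, 'j': 9, 'w': 5, 'r': 2, 'y': 4}
del 's' → {'t': 4, 'j': 9, 'w': 5, 'r': 2, 'y': 4}
store['v'] = 0 → {'t': 4, 'j': 9, 'w': 5, 'r': 2, 'y': 4, 'v': 0}
sum of values = 24

24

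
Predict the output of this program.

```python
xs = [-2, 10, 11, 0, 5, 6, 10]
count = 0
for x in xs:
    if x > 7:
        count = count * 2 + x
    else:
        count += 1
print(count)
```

x=-2: not >7, count = 0+1 = 1
x=10: >7, count = 1*2+10 = 12
x=11: >7, count = 12*2+11 = 35
x=0: not >7, count = 35+1 = 36
x=5: not >7, count = 36+1 = 37
x=6: not >7, count = 37+1 = 38
x=10: >7, count = 38*2+10 = 86

86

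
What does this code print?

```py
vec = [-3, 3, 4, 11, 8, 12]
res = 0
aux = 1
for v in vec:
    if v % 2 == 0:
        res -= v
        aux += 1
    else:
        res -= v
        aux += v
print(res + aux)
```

v=-3: not even, res = 0-(-3) = 3; aux=-2
v=3: not even, res = 3-3 = 0; aux=1
v=4: even, res = 0-4 = -4; aux=2
v=11: not even, res = (-4)-11 = -15; aux=13
v=8: even, res = (-15)-8 = -23; aux=14
v=12: even, res = (-23)-12 = -35; aux=15
res+aux = (-35)+15 = -20

-20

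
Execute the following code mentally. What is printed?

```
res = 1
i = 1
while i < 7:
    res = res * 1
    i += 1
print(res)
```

1

i=1: res = 1*1 = 1
i=2: res = 1*1 = 1
i=3: res = 1*1 = 1
i=4: res = 1*1 = 1
i=5: res = 1*1 = 1
i=6: res = 1*1 = 1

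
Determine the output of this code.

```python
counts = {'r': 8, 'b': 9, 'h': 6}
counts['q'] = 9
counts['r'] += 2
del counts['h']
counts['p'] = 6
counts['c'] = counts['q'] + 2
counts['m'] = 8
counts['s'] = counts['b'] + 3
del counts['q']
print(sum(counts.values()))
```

56

counts['q'] = 9 → {'r': 8, 'b': 9, 'h': 6, 'q': 9}
counts['r'] = 8+2 = 10 → {'r': 10, 'b': 9, 'h': 6, 'q': 9}
del 'h' → {'r': 10, 'b': 9, 'q': 9}
counts['p'] = 6 → {'r': 10, 'b': 9, 'q': 9, 'p': 6}
counts['c'] = counts['q']+2 = 11 → {'r': 10, 'b': 9, 'q': 9, 'p': 6, 'c': 11}
counts['m'] = 8 → {'r': 10, 'b': 9, 'q': 9, 'p': 6, 'c': 11, 'm': 8}
counts['s'] = counts['b']+3 = 12 → {'r': 10, 'b': 9, 'q': 9, 'p': 6, 'c': 11, 'm': 8, 's': 12}
del 'q' → {'r': 10, 'b': 9, 'p': 6, 'c': 11, 'm': 8, 's': 12}
sum of values = 56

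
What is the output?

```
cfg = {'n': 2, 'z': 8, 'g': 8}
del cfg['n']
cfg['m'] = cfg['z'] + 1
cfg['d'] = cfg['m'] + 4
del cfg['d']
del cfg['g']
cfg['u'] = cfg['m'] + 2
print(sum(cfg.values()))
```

28

del 'n' → {'z': 8, 'g': 8}
cfg['m'] = cfg['z']+1 = 9 → {'z': 8, 'g': 8, 'm': 9}
cfg['d'] = cfg['m']+4 = 13 → {'z': 8, 'g': 8, 'm': 9, 'd': 13}
del 'd' → {'z': 8, 'g': 8, 'm': 9}
del 'g' → {'z': 8, 'm': 9}
cfg['u'] = cfg['m']+2 = 11 → {'z': 8, 'm': 9, 'u': 11}
sum of values = 28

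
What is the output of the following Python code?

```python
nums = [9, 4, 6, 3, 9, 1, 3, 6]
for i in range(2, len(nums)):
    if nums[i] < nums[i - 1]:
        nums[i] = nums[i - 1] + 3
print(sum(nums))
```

i=2: 6>=4, unchanged → [9, 4, 6, 3, 9, 1, 3, 6]
i=3: 3<6, nums[3] = 6+3 = 9 → [9, 4, 6, 9, 9, 1, 3, 6]
i=4: 9>=9, unchanged → [9, 4, 6, 9, 9, 1, 3, 6]
i=5: 1<9, nums[5] = 9+3 = 12 → [9, 4, 6, 9, 9, 12, 3, 6]
i=6: 3<12, nums[6] = 12+3 = 15 → [9, 4, 6, 9, 9, 12, 15, 6]
i=7: 6<15, nums[7] = 15+3 = 18 → [9, 4, 6, 9, 9, 12, 15, 18]
sum = 82

82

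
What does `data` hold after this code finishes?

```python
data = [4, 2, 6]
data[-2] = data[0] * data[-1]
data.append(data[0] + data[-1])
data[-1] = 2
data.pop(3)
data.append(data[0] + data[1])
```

data[-2] = data[0]*data[-1] = 4*6 = 24 → [4, 24, 6]
append data[0]+data[-1] = 4+6 = 10 → [4, 24, 6, 10]
data[-1] = 2 → [4, 24, 6, 2]
pop(3) removes 2 → [4, 24, 6]
append data[0]+data[1] = 4+24 = 28 → [4, 24, 6, 28]

[4, 24, 6, 28]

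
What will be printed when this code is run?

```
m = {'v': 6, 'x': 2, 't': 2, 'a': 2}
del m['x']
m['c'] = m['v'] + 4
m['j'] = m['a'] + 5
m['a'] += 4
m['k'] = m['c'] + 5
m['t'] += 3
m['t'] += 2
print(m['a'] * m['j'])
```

del 'x' → {'v': 6, 't': 2, 'a': 2}
m['c'] = m['v']+4 = 10 → {'v': 6, 't': 2, 'a': 2, 'c': 10}
m['j'] = m['a']+5 = 7 → {'v': 6, 't': 2, 'a': 2, 'c': 10, 'j': 7}
m['a'] = 2+4 = 6 → {'v': 6, 't': 2, 'a': 6, 'c': 10, 'j': 7}
m['k'] = m['c']+5 = 15 → {'v': 6, 't': 2, 'a': 6, 'c': 10, 'j': 7, 'k': 15}
m['t'] = 2+3 = 5 → {'v': 6, 't': 5, 'a': 6, 'c': 10, 'j': 7, 'k': 15}
m['t'] = 5+2 = 7 → {'v': 6, 't': 7, 'a': 6, 'c': 10, 'j': 7, 'k': 15}
m['a']*m['j'] = 6*7 = 42

42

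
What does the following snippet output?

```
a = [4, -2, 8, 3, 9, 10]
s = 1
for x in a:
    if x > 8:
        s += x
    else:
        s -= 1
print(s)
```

16

x=4: not >8, s = 1-1 = 0
x=-2: not >8, s = 0-1 = -1
x=8: not >8, s = (-1)-1 = -2
x=3: not >8, s = (-2)-1 = -3
x=9: >8, s = (-3)+9 = 6
x=10: >8, s = 6+10 = 16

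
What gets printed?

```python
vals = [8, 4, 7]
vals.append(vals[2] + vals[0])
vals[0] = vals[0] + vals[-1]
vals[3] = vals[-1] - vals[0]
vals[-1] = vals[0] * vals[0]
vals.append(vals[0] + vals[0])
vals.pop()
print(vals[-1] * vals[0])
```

append vals[2]+vals[0] = 7+8 = 15 → [8, 4, 7, 15]
vals[0] = vals[0]+vals[-1] = 8+15 = 23 → [23, 4, 7, 15]
vals[3] = vals[-1]-vals[0] = 15-23 = -8 → [23, 4, 7, -8]
vals[-1] = vals[0]*vals[0] = 23*23 = 529 → [23, 4, 7, 529]
append vals[0]+vals[0] = 23+23 = 46 → [23, 4, 7, 529, 46]
pop() removes 46 → [23, 4, 7, 529]
vals[-1]*vals[0] = 529*23 = 12167

12167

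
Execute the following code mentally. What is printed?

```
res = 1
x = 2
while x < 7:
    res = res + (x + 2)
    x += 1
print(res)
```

x=2: res = 1+4 = 5
x=3: res = 5+5 = 10
x=4: res = 10+6 = 16
x=5: res = 16+7 = 23
x=6: res = 23+8 = 31

31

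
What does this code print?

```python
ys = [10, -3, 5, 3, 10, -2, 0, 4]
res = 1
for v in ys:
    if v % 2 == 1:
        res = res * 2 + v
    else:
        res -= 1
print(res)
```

v=10: not odd, res = 1-1 = 0
v=-3: odd, res = 0*2+(-3) = -3
v=5: odd, res = (-3)*2+5 = -1
v=3: odd, res = (-1)*2+3 = 1
v=10: not odd, res = 1-1 = 0
v=-2: not odd, res = 0-1 = -1
v=0: not odd, res = (-1)-1 = -2
v=4: not odd, res = (-2)-1 = -3

-3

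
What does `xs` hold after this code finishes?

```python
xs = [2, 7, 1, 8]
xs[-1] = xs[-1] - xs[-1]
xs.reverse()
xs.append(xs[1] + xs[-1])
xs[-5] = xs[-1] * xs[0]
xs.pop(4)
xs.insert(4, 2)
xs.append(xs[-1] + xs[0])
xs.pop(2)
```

xs[-1] = xs[-1]-xs[-1] = 8-8 = 0 → [2, 7, 1, 0]
reverse → [0, 1, 7, 2]
append xs[1]+xs[-1] = 1+2 = 3 → [0, 1, 7, 2, 3]
xs[-5] = xs[-1]*xs[0] = 3*0 = 0 → [0, 1, 7, 2, 3]
pop(4) removes 3 → [0, 1, 7, 2]
insert 2 at 4 → [0, 1, 7, 2, 2]
append xs[-1]+xs[0] = 2+0 = 2 → [0, 1, 7, 2, 2, 2]
pop(2) removes 7 → [0, 1, 2, 2, 2]

[0, 1, 2, 2, 2]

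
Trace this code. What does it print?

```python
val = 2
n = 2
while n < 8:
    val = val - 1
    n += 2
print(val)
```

n=2: val = 2-1 = 1
n=4: val = 1-1 = 0
n=6: val = 0-1 = -1

-1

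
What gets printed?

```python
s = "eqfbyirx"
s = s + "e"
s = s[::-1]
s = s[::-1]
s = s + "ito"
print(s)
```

+ 'e' → 'eqfbyirxe'
reverse → 'exriybfqe'
reverse → 'eqfbyirxe'
+ 'ito' → 'eqfbyirxeito'

eqfbyirxeito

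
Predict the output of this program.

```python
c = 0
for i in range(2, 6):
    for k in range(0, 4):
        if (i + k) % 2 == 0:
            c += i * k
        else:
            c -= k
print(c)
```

32

i=2,k=0: even sum, c = 0+0 = 0
i=2,k=1: odd sum, c = 0-1 = -1
i=2,k=2: even sum, c = (-1)+4 = 3
i=2,k=3: odd sum, c = 3-3 = 0
i=3,k=0: odd sum, c = 0-0 = 0
i=3,k=1: even sum, c = 0+3 = 3
i=3,k=2: odd sum, c = 3-2 = 1
i=3,k=3: even sum, c = 1+9 = 10
i=4,k=0: even sum, c = 10+0 = 10
i=4,k=1: odd sum, c = 10-1 = 9
i=4,k=2: even sum, c = 9+8 = 17
i=4,k=3: odd sum, c = 17-3 = 14
i=5,k=0: odd sum, c = 14-0 = 14
i=5,k=1: even sum, c = 14+5 = 19
i=5,k=2: odd sum, c = 19-2 = 17
i=5,k=3: even sum, c = 17+15 = 32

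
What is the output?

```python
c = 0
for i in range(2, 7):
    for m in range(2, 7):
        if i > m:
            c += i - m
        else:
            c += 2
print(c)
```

50

i=2,m=2: not 2>2, c = 0+2 = 2
i=2,m=3: not 2>3, c = 2+2 = 4
i=2,m=4: not 2>4, c = 4+2 = 6
i=2,m=5: not 2>5, c = 6+2 = 8
i=2,m=6: not 2>6, c = 8+2 = 10
i=3,m=2: 3>2, c = 10+1 = 11
i=3,m=3: not 3>3, c = 11+2 = 13
i=3,m=4: not 3>4, c = 13+2 = 15
i=3,m=5: not 3>5, c = 15+2 = 17
i=3,m=6: not 3>6, c = 17+2 = 19
i=4,m=2: 4>2, c = 19+2 = 21
i=4,m=3: 4>3, c = 21+1 = 22
i=4,m=4: not 4>4, c = 22+2 = 24
i=4,m=5: not 4>5, c = 24+2 = 26
i=4,m=6: not 4>6, c = 26+2 = 28
i=5,m=2: 5>2, c = 28+3 = 31
i=5,m=3: 5>3, c = 31+2 = 33
i=5,m=4: 5>4, c = 33+1 = 34
i=5,m=5: not 5>5, c = 34+2 = 36
i=5,m=6: not 5>6, c = 36+2 = 38
i=6,m=2: 6>2, c = 38+4 = 42
i=6,m=3: 6>3, c = 42+3 = 45
i=6,m=4: 6>4, c = 45+2 = 47
i=6,m=5: 6>5, c = 47+1 = 48
i=6,m=6: not 6>6, c = 48+2 = 50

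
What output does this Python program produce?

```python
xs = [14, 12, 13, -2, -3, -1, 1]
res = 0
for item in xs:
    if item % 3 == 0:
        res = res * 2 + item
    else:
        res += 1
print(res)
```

31

item=14: not %3==0, res = 0+1 = 1
item=12: %3==0, res = 1*2+12 = 14
item=13: not %3==0, res = 14+1 = 15
item=-2: not %3==0, res = 15+1 = 16
item=-3: %3==0, res = 16*2+(-3) = 29
item=-1: not %3==0, res = 29+1 = 30
item=1: not %3==0, res = 30+1 = 31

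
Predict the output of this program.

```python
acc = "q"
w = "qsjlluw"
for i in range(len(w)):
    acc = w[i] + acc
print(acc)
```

i=0: prepend 'q' → 'qq'
i=1: prepend 's' → 'sqq'
i=2: prepend 'j' → 'jsqq'
i=3: prepend 'l' → 'ljsqq'
i=4: prepend 'l' → 'lljsqq'
i=5: prepend 'u' → 'ulljsqq'
i=6: prepend 'w' → 'wulljsqq'

wulljsqq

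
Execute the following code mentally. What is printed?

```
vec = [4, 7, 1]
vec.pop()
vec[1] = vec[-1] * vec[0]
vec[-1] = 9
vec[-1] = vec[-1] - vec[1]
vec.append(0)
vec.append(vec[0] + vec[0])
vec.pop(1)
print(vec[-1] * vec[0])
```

32

pop() removes 1 → [4, 7]
vec[1] = vec[-1]*vec[0] = 7*4 = 28 → [4, 28]
vec[-1] = 9 → [4, 9]
vec[-1] = vec[-1]-vec[1] = 9-9 = 0 → [4, 0]
append 0 → [4, 0, 0]
append vec[0]+vec[0] = 4+4 = 8 → [4, 0, 0, 8]
pop(1) removes 0 → [4, 0, 8]
vec[-1]*vec[0] = 8*4 = 32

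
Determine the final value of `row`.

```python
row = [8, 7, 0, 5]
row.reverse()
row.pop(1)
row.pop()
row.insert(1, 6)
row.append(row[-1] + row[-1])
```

[5, 6, 7, 14]

reverse → [5, 0, 7, 8]
pop(1) removes 0 → [5, 7, 8]
pop() removes 8 → [5, 7]
insert 6 at 1 → [5, 6, 7]
append row[-1]+row[-1] = 7+7 = 14 → [5, 6, 7, 14]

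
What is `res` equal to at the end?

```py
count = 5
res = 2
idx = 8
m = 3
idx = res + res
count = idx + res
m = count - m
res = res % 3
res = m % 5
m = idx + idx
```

idx = 2+2 = 4
count = 4+2 = 6
m = 6-3 = 3
res = 2%3 = 2
res = 3%5 = 3
m = 4+4 = 8

3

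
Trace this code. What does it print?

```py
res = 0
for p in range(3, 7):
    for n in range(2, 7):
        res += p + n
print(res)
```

p=3,n=2: res = 0+5 = 5
p=3,n=3: res = 5+6 = 11
p=3,n=4: res = 11+7 = 18
p=3,n=5: res = 18+8 = 26
p=3,n=6: res = 26+9 = 35
p=4,n=2: res = 35+6 = 41
p=4,n=3: res = 41+7 = 48
p=4,n=4: res = 48+8 = 56
p=4,n=5: res = 56+9 = 65
p=4,n=6: res = 65+10 = 75
p=5,n=2: res = 75+7 = 82
p=5,n=3: res = 82+8 = 90
p=5,n=4: res = 90+9 = 99
p=5,n=5: res = 99+10 = 109
p=5,n=6: res = 109+11 = 120
p=6,n=2: res = 120+8 = 128
p=6,n=3: res = 128+9 = 137
p=6,n=4: res = 137+10 = 147
p=6,n=5: res = 147+11 = 158
p=6,n=6: res = 158+12 = 170

170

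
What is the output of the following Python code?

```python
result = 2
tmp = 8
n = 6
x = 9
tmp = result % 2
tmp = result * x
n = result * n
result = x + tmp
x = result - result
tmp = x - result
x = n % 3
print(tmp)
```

-27

tmp = 2%2 = 0
tmp = 2*9 = 18
n = 2*6 = 12
result = 9+18 = 27
x = 27-27 = 0
tmp = 0-27 = -27
x = 12%3 = 0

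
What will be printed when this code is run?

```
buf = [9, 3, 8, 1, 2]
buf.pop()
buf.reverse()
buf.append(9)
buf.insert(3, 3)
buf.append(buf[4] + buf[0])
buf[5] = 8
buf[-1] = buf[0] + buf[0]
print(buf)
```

pop() removes 2 → [9, 3, 8, 1]
reverse → [1, 8, 3, 9]
append 9 → [1, 8, 3, 9, 9]
insert 3 at 3 → [1, 8, 3, 3, 9, 9]
append buf[4]+buf[0] = 9+1 = 10 → [1, 8, 3, 3, 9, 9, 10]
buf[5] = 8 → [1, 8, 3, 3, 9, 8, 10]
buf[-1] = buf[0]+buf[0] = 1+1 = 2 → [1, 8, 3, 3, 9, 8, 2]

[1, 8, 3, 3, 9, 8, 2]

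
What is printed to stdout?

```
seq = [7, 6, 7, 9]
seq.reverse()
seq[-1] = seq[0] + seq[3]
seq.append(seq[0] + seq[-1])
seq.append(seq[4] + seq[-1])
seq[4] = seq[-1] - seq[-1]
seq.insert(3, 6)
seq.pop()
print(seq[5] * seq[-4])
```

0

reverse → [9, 7, 6, 7]
seq[-1] = seq[0]+seq[3] = 9+7 = 16 → [9, 7, 6, 16]
append seq[0]+seq[-1] = 9+16 = 25 → [9, 7, 6, 16, 25]
append seq[4]+seq[-1] = 25+25 = 50 → [9, 7, 6, 16, 25, 50]
seq[4] = seq[-1]-seq[-1] = 50-50 = 0 → [9, 7, 6, 16, 0, 50]
insert 6 at 3 → [9, 7, 6, 6, 16, 0, 50]
pop() removes 50 → [9, 7, 6, 6, 16, 0]
seq[5]*seq[-4] = 0*6 = 0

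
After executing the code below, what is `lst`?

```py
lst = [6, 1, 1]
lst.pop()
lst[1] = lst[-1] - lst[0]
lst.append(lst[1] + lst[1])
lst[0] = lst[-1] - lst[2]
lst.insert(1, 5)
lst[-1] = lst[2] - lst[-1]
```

[0, 5, -5, 5]

pop() removes 1 → [6, 1]
lst[1] = lst[-1]-lst[0] = 1-6 = -5 → [6, -5]
append lst[1]+lst[1] = (-5)+(-5) = -10 → [6, -5, -10]
lst[0] = lst[-1]-lst[2] = (-10)-(-10) = 0 → [0, -5, -10]
insert 5 at 1 → [0, 5, -5, -10]
lst[-1] = lst[2]-lst[-1] = (-5)-(-10) = 5 → [0, 5, -5, 5]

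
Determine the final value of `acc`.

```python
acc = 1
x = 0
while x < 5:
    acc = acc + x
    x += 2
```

x=0: acc = 1+0 = 1
x=2: acc = 1+2 = 3
x=4: acc = 3+4 = 7

7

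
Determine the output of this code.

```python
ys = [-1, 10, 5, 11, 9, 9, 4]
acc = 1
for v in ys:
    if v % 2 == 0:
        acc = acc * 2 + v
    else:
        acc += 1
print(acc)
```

40

v=-1: not even, acc = 1+1 = 2
v=10: even, acc = 2*2+10 = 14
v=5: not even, acc = 14+1 = 15
v=11: not even, acc = 15+1 = 16
v=9: not even, acc = 16+1 = 17
v=9: not even, acc = 17+1 = 18
v=4: even, acc = 18*2+4 = 40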